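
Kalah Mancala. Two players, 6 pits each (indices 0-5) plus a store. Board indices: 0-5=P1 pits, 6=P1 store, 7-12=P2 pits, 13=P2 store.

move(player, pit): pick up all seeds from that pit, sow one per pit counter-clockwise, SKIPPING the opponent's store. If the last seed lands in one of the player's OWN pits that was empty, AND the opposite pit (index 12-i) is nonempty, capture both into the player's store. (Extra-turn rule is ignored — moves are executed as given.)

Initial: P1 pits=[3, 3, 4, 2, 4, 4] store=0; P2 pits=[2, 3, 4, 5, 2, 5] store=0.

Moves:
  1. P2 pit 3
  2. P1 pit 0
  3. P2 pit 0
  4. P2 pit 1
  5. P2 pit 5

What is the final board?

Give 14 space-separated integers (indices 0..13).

Answer: 1 6 6 4 6 5 0 0 0 6 1 4 0 2

Derivation:
Move 1: P2 pit3 -> P1=[4,4,4,2,4,4](0) P2=[2,3,4,0,3,6](1)
Move 2: P1 pit0 -> P1=[0,5,5,3,5,4](0) P2=[2,3,4,0,3,6](1)
Move 3: P2 pit0 -> P1=[0,5,5,3,5,4](0) P2=[0,4,5,0,3,6](1)
Move 4: P2 pit1 -> P1=[0,5,5,3,5,4](0) P2=[0,0,6,1,4,7](1)
Move 5: P2 pit5 -> P1=[1,6,6,4,6,5](0) P2=[0,0,6,1,4,0](2)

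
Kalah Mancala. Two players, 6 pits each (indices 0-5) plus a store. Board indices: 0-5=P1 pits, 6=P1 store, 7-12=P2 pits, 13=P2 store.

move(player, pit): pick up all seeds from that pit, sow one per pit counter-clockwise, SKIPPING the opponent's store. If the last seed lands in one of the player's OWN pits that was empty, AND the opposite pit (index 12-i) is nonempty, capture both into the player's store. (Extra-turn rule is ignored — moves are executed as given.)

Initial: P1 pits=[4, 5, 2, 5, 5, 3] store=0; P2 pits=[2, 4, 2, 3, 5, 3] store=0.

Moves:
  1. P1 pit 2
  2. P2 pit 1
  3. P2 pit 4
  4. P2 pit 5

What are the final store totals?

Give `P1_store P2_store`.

Move 1: P1 pit2 -> P1=[4,5,0,6,6,3](0) P2=[2,4,2,3,5,3](0)
Move 2: P2 pit1 -> P1=[4,5,0,6,6,3](0) P2=[2,0,3,4,6,4](0)
Move 3: P2 pit4 -> P1=[5,6,1,7,6,3](0) P2=[2,0,3,4,0,5](1)
Move 4: P2 pit5 -> P1=[6,7,2,8,6,3](0) P2=[2,0,3,4,0,0](2)

Answer: 0 2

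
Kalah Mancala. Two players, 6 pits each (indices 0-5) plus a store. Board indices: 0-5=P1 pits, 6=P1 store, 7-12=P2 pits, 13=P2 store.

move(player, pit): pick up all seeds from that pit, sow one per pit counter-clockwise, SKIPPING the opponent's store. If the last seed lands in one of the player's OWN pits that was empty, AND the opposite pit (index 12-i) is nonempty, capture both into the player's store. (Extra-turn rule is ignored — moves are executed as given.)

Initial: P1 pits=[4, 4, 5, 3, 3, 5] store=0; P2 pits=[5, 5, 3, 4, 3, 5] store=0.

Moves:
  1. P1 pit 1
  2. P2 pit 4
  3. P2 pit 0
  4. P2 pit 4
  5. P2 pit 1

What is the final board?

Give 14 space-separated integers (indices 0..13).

Move 1: P1 pit1 -> P1=[4,0,6,4,4,6](0) P2=[5,5,3,4,3,5](0)
Move 2: P2 pit4 -> P1=[5,0,6,4,4,6](0) P2=[5,5,3,4,0,6](1)
Move 3: P2 pit0 -> P1=[5,0,6,4,4,6](0) P2=[0,6,4,5,1,7](1)
Move 4: P2 pit4 -> P1=[5,0,6,4,4,6](0) P2=[0,6,4,5,0,8](1)
Move 5: P2 pit1 -> P1=[6,0,6,4,4,6](0) P2=[0,0,5,6,1,9](2)

Answer: 6 0 6 4 4 6 0 0 0 5 6 1 9 2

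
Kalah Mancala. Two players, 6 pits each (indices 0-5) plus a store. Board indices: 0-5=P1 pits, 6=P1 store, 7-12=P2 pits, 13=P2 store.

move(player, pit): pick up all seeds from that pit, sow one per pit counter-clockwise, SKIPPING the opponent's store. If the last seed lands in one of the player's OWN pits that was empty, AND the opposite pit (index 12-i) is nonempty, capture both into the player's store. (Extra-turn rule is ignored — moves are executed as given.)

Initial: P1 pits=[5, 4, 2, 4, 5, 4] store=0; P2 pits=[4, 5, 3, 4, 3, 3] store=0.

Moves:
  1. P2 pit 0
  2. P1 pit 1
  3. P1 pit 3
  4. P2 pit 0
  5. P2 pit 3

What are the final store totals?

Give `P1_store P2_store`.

Move 1: P2 pit0 -> P1=[5,4,2,4,5,4](0) P2=[0,6,4,5,4,3](0)
Move 2: P1 pit1 -> P1=[5,0,3,5,6,5](0) P2=[0,6,4,5,4,3](0)
Move 3: P1 pit3 -> P1=[5,0,3,0,7,6](1) P2=[1,7,4,5,4,3](0)
Move 4: P2 pit0 -> P1=[5,0,3,0,7,6](1) P2=[0,8,4,5,4,3](0)
Move 5: P2 pit3 -> P1=[6,1,3,0,7,6](1) P2=[0,8,4,0,5,4](1)

Answer: 1 1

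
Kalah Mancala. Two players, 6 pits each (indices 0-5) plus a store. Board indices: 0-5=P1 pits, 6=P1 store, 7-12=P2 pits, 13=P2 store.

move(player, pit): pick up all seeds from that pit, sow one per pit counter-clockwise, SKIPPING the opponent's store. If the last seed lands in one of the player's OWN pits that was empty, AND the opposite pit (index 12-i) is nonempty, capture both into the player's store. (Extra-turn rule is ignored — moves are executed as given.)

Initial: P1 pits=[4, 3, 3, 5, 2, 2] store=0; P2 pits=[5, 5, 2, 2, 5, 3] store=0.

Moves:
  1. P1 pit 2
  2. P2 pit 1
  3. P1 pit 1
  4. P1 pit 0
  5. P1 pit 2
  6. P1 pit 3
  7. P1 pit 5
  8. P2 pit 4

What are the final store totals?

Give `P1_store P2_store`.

Answer: 2 2

Derivation:
Move 1: P1 pit2 -> P1=[4,3,0,6,3,3](0) P2=[5,5,2,2,5,3](0)
Move 2: P2 pit1 -> P1=[4,3,0,6,3,3](0) P2=[5,0,3,3,6,4](1)
Move 3: P1 pit1 -> P1=[4,0,1,7,4,3](0) P2=[5,0,3,3,6,4](1)
Move 4: P1 pit0 -> P1=[0,1,2,8,5,3](0) P2=[5,0,3,3,6,4](1)
Move 5: P1 pit2 -> P1=[0,1,0,9,6,3](0) P2=[5,0,3,3,6,4](1)
Move 6: P1 pit3 -> P1=[0,1,0,0,7,4](1) P2=[6,1,4,4,7,5](1)
Move 7: P1 pit5 -> P1=[0,1,0,0,7,0](2) P2=[7,2,5,4,7,5](1)
Move 8: P2 pit4 -> P1=[1,2,1,1,8,0](2) P2=[7,2,5,4,0,6](2)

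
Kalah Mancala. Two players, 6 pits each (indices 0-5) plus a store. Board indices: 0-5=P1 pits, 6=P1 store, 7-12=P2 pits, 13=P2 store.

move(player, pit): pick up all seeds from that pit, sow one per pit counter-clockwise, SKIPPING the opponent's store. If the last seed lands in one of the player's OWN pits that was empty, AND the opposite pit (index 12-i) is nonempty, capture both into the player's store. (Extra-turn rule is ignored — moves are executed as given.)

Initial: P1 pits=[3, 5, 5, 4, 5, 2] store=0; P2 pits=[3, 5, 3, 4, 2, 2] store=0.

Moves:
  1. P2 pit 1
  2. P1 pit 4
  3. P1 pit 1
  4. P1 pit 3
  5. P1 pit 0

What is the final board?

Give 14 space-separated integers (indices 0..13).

Move 1: P2 pit1 -> P1=[3,5,5,4,5,2](0) P2=[3,0,4,5,3,3](1)
Move 2: P1 pit4 -> P1=[3,5,5,4,0,3](1) P2=[4,1,5,5,3,3](1)
Move 3: P1 pit1 -> P1=[3,0,6,5,1,4](2) P2=[4,1,5,5,3,3](1)
Move 4: P1 pit3 -> P1=[3,0,6,0,2,5](3) P2=[5,2,5,5,3,3](1)
Move 5: P1 pit0 -> P1=[0,1,7,0,2,5](9) P2=[5,2,0,5,3,3](1)

Answer: 0 1 7 0 2 5 9 5 2 0 5 3 3 1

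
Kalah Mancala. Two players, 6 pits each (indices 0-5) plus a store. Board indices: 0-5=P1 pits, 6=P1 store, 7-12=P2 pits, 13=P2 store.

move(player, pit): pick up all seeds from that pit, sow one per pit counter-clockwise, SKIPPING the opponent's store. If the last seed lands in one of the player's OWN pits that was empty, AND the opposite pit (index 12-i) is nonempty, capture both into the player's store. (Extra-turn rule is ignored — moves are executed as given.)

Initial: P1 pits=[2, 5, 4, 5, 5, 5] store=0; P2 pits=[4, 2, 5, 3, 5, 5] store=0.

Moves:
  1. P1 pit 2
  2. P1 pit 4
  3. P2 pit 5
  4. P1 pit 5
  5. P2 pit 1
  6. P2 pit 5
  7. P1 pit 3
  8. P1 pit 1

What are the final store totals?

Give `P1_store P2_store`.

Move 1: P1 pit2 -> P1=[2,5,0,6,6,6](1) P2=[4,2,5,3,5,5](0)
Move 2: P1 pit4 -> P1=[2,5,0,6,0,7](2) P2=[5,3,6,4,5,5](0)
Move 3: P2 pit5 -> P1=[3,6,1,7,0,7](2) P2=[5,3,6,4,5,0](1)
Move 4: P1 pit5 -> P1=[3,6,1,7,0,0](3) P2=[6,4,7,5,6,1](1)
Move 5: P2 pit1 -> P1=[3,6,1,7,0,0](3) P2=[6,0,8,6,7,2](1)
Move 6: P2 pit5 -> P1=[4,6,1,7,0,0](3) P2=[6,0,8,6,7,0](2)
Move 7: P1 pit3 -> P1=[4,6,1,0,1,1](4) P2=[7,1,9,7,7,0](2)
Move 8: P1 pit1 -> P1=[4,0,2,1,2,2](5) P2=[8,1,9,7,7,0](2)

Answer: 5 2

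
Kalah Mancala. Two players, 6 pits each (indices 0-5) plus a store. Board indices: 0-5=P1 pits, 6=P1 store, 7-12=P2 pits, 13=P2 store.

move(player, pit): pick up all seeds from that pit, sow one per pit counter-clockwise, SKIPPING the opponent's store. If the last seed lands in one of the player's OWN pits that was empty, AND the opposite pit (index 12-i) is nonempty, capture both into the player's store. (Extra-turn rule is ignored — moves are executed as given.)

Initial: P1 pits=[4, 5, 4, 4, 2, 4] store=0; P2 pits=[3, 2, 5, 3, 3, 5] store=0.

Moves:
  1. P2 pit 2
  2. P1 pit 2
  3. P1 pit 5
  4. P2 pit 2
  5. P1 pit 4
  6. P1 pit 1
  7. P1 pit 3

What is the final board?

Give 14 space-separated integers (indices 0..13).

Answer: 5 0 1 0 2 3 5 6 4 1 6 4 6 1

Derivation:
Move 1: P2 pit2 -> P1=[5,5,4,4,2,4](0) P2=[3,2,0,4,4,6](1)
Move 2: P1 pit2 -> P1=[5,5,0,5,3,5](1) P2=[3,2,0,4,4,6](1)
Move 3: P1 pit5 -> P1=[5,5,0,5,3,0](2) P2=[4,3,1,5,4,6](1)
Move 4: P2 pit2 -> P1=[5,5,0,5,3,0](2) P2=[4,3,0,6,4,6](1)
Move 5: P1 pit4 -> P1=[5,5,0,5,0,1](3) P2=[5,3,0,6,4,6](1)
Move 6: P1 pit1 -> P1=[5,0,1,6,1,2](4) P2=[5,3,0,6,4,6](1)
Move 7: P1 pit3 -> P1=[5,0,1,0,2,3](5) P2=[6,4,1,6,4,6](1)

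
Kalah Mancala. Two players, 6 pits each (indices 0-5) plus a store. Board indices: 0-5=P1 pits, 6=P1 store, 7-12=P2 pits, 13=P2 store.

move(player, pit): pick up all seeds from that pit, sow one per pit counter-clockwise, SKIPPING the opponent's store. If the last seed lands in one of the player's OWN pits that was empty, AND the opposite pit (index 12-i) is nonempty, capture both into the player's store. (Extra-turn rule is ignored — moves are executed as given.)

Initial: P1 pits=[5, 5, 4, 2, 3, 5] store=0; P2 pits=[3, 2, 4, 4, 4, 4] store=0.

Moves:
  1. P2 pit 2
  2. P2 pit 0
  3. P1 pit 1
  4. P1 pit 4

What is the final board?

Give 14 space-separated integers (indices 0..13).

Move 1: P2 pit2 -> P1=[5,5,4,2,3,5](0) P2=[3,2,0,5,5,5](1)
Move 2: P2 pit0 -> P1=[5,5,4,2,3,5](0) P2=[0,3,1,6,5,5](1)
Move 3: P1 pit1 -> P1=[5,0,5,3,4,6](1) P2=[0,3,1,6,5,5](1)
Move 4: P1 pit4 -> P1=[5,0,5,3,0,7](2) P2=[1,4,1,6,5,5](1)

Answer: 5 0 5 3 0 7 2 1 4 1 6 5 5 1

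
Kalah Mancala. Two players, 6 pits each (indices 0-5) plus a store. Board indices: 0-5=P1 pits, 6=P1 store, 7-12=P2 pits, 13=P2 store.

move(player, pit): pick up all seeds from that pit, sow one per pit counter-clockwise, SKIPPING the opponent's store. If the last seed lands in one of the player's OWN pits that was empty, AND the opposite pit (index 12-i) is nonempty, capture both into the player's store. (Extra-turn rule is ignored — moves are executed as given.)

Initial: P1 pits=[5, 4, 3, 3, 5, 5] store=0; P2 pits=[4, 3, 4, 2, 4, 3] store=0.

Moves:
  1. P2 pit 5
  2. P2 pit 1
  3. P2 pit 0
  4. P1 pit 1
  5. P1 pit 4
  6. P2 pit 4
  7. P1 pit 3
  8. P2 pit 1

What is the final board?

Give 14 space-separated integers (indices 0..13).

Move 1: P2 pit5 -> P1=[6,5,3,3,5,5](0) P2=[4,3,4,2,4,0](1)
Move 2: P2 pit1 -> P1=[6,5,3,3,5,5](0) P2=[4,0,5,3,5,0](1)
Move 3: P2 pit0 -> P1=[6,5,3,3,5,5](0) P2=[0,1,6,4,6,0](1)
Move 4: P1 pit1 -> P1=[6,0,4,4,6,6](1) P2=[0,1,6,4,6,0](1)
Move 5: P1 pit4 -> P1=[6,0,4,4,0,7](2) P2=[1,2,7,5,6,0](1)
Move 6: P2 pit4 -> P1=[7,1,5,5,0,7](2) P2=[1,2,7,5,0,1](2)
Move 7: P1 pit3 -> P1=[7,1,5,0,1,8](3) P2=[2,3,7,5,0,1](2)
Move 8: P2 pit1 -> P1=[7,0,5,0,1,8](3) P2=[2,0,8,6,0,1](4)

Answer: 7 0 5 0 1 8 3 2 0 8 6 0 1 4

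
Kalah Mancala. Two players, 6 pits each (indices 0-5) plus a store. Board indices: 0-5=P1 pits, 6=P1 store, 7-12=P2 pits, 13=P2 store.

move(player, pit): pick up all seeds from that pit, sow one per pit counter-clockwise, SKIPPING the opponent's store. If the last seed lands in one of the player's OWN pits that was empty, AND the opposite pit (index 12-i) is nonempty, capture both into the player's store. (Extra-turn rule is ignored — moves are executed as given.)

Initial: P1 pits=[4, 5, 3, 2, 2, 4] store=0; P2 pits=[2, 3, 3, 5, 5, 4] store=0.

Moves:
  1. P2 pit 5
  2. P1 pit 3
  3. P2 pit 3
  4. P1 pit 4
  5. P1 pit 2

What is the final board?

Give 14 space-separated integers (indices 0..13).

Move 1: P2 pit5 -> P1=[5,6,4,2,2,4](0) P2=[2,3,3,5,5,0](1)
Move 2: P1 pit3 -> P1=[5,6,4,0,3,5](0) P2=[2,3,3,5,5,0](1)
Move 3: P2 pit3 -> P1=[6,7,4,0,3,5](0) P2=[2,3,3,0,6,1](2)
Move 4: P1 pit4 -> P1=[6,7,4,0,0,6](1) P2=[3,3,3,0,6,1](2)
Move 5: P1 pit2 -> P1=[6,7,0,1,1,7](2) P2=[3,3,3,0,6,1](2)

Answer: 6 7 0 1 1 7 2 3 3 3 0 6 1 2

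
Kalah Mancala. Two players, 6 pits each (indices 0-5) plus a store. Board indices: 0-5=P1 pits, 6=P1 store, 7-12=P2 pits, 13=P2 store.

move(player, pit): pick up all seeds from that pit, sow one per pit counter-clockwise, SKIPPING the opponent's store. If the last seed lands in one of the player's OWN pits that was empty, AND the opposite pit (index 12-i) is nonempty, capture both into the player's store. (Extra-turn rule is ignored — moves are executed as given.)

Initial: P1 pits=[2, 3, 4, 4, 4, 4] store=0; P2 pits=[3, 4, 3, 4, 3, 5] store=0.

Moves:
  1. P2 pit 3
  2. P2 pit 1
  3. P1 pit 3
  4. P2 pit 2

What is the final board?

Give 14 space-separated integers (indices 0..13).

Answer: 3 3 4 0 5 5 1 4 0 0 2 6 8 2

Derivation:
Move 1: P2 pit3 -> P1=[3,3,4,4,4,4](0) P2=[3,4,3,0,4,6](1)
Move 2: P2 pit1 -> P1=[3,3,4,4,4,4](0) P2=[3,0,4,1,5,7](1)
Move 3: P1 pit3 -> P1=[3,3,4,0,5,5](1) P2=[4,0,4,1,5,7](1)
Move 4: P2 pit2 -> P1=[3,3,4,0,5,5](1) P2=[4,0,0,2,6,8](2)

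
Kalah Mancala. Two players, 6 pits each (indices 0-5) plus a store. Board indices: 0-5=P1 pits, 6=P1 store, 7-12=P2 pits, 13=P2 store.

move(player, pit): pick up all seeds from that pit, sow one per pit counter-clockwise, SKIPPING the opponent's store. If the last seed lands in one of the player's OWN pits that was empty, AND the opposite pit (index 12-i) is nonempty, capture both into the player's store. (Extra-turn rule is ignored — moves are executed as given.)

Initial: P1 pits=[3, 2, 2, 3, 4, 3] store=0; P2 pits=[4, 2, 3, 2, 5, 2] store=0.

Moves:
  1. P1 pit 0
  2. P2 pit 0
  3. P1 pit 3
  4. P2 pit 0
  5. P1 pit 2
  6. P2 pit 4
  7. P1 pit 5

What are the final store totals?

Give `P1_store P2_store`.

Move 1: P1 pit0 -> P1=[0,3,3,4,4,3](0) P2=[4,2,3,2,5,2](0)
Move 2: P2 pit0 -> P1=[0,3,3,4,4,3](0) P2=[0,3,4,3,6,2](0)
Move 3: P1 pit3 -> P1=[0,3,3,0,5,4](1) P2=[1,3,4,3,6,2](0)
Move 4: P2 pit0 -> P1=[0,3,3,0,5,4](1) P2=[0,4,4,3,6,2](0)
Move 5: P1 pit2 -> P1=[0,3,0,1,6,5](1) P2=[0,4,4,3,6,2](0)
Move 6: P2 pit4 -> P1=[1,4,1,2,6,5](1) P2=[0,4,4,3,0,3](1)
Move 7: P1 pit5 -> P1=[1,4,1,2,6,0](2) P2=[1,5,5,4,0,3](1)

Answer: 2 1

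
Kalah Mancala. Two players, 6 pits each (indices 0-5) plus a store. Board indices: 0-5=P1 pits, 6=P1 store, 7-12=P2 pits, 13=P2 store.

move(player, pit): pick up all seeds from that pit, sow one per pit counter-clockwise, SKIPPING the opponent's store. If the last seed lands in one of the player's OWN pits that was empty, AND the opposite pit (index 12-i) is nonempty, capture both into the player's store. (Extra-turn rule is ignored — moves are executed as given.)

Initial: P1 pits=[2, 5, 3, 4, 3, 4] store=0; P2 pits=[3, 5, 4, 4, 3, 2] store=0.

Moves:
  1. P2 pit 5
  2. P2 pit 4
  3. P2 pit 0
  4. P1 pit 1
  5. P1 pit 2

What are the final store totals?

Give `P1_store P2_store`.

Move 1: P2 pit5 -> P1=[3,5,3,4,3,4](0) P2=[3,5,4,4,3,0](1)
Move 2: P2 pit4 -> P1=[4,5,3,4,3,4](0) P2=[3,5,4,4,0,1](2)
Move 3: P2 pit0 -> P1=[4,5,3,4,3,4](0) P2=[0,6,5,5,0,1](2)
Move 4: P1 pit1 -> P1=[4,0,4,5,4,5](1) P2=[0,6,5,5,0,1](2)
Move 5: P1 pit2 -> P1=[4,0,0,6,5,6](2) P2=[0,6,5,5,0,1](2)

Answer: 2 2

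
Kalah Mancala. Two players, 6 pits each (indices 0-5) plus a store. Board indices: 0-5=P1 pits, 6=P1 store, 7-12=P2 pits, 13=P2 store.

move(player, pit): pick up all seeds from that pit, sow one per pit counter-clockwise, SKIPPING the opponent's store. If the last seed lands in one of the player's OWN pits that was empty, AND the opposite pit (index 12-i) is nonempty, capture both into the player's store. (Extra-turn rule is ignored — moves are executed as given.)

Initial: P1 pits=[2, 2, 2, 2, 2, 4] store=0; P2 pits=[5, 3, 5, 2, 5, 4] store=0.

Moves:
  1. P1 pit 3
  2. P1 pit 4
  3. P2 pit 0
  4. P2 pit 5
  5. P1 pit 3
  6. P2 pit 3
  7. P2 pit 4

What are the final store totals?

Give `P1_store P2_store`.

Answer: 6 4

Derivation:
Move 1: P1 pit3 -> P1=[2,2,2,0,3,5](0) P2=[5,3,5,2,5,4](0)
Move 2: P1 pit4 -> P1=[2,2,2,0,0,6](1) P2=[6,3,5,2,5,4](0)
Move 3: P2 pit0 -> P1=[2,2,2,0,0,6](1) P2=[0,4,6,3,6,5](1)
Move 4: P2 pit5 -> P1=[3,3,3,1,0,6](1) P2=[0,4,6,3,6,0](2)
Move 5: P1 pit3 -> P1=[3,3,3,0,0,6](6) P2=[0,0,6,3,6,0](2)
Move 6: P2 pit3 -> P1=[3,3,3,0,0,6](6) P2=[0,0,6,0,7,1](3)
Move 7: P2 pit4 -> P1=[4,4,4,1,1,6](6) P2=[0,0,6,0,0,2](4)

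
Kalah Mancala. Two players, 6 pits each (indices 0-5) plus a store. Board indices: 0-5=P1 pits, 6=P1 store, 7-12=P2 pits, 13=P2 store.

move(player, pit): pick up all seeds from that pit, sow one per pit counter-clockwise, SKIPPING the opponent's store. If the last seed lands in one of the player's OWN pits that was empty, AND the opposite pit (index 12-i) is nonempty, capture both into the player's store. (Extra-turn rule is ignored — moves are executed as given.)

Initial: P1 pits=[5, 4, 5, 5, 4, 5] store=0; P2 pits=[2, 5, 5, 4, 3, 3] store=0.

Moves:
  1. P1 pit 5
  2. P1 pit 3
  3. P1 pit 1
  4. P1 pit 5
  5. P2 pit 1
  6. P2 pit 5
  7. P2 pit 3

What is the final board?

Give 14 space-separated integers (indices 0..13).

Move 1: P1 pit5 -> P1=[5,4,5,5,4,0](1) P2=[3,6,6,5,3,3](0)
Move 2: P1 pit3 -> P1=[5,4,5,0,5,1](2) P2=[4,7,6,5,3,3](0)
Move 3: P1 pit1 -> P1=[5,0,6,1,6,2](2) P2=[4,7,6,5,3,3](0)
Move 4: P1 pit5 -> P1=[5,0,6,1,6,0](3) P2=[5,7,6,5,3,3](0)
Move 5: P2 pit1 -> P1=[6,1,6,1,6,0](3) P2=[5,0,7,6,4,4](1)
Move 6: P2 pit5 -> P1=[7,2,7,1,6,0](3) P2=[5,0,7,6,4,0](2)
Move 7: P2 pit3 -> P1=[8,3,8,1,6,0](3) P2=[5,0,7,0,5,1](3)

Answer: 8 3 8 1 6 0 3 5 0 7 0 5 1 3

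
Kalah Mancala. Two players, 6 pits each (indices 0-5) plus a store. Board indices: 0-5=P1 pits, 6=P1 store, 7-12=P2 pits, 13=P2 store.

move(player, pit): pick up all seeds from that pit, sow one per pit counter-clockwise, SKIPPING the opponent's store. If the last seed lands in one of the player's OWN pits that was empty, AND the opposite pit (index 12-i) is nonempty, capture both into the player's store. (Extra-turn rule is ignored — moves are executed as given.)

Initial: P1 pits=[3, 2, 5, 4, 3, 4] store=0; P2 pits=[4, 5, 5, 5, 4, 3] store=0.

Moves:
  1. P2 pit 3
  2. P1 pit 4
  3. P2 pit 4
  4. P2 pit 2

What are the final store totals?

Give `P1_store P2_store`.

Answer: 1 3

Derivation:
Move 1: P2 pit3 -> P1=[4,3,5,4,3,4](0) P2=[4,5,5,0,5,4](1)
Move 2: P1 pit4 -> P1=[4,3,5,4,0,5](1) P2=[5,5,5,0,5,4](1)
Move 3: P2 pit4 -> P1=[5,4,6,4,0,5](1) P2=[5,5,5,0,0,5](2)
Move 4: P2 pit2 -> P1=[6,4,6,4,0,5](1) P2=[5,5,0,1,1,6](3)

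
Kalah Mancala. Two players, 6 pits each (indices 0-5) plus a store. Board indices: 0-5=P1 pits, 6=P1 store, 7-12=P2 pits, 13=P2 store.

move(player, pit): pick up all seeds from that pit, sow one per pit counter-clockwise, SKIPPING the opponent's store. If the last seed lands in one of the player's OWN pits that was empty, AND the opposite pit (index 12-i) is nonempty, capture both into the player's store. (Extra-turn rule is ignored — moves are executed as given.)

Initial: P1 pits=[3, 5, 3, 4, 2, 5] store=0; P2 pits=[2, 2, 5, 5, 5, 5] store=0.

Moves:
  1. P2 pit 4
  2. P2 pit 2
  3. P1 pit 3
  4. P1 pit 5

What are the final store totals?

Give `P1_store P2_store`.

Move 1: P2 pit4 -> P1=[4,6,4,4,2,5](0) P2=[2,2,5,5,0,6](1)
Move 2: P2 pit2 -> P1=[5,6,4,4,2,5](0) P2=[2,2,0,6,1,7](2)
Move 3: P1 pit3 -> P1=[5,6,4,0,3,6](1) P2=[3,2,0,6,1,7](2)
Move 4: P1 pit5 -> P1=[5,6,4,0,3,0](2) P2=[4,3,1,7,2,7](2)

Answer: 2 2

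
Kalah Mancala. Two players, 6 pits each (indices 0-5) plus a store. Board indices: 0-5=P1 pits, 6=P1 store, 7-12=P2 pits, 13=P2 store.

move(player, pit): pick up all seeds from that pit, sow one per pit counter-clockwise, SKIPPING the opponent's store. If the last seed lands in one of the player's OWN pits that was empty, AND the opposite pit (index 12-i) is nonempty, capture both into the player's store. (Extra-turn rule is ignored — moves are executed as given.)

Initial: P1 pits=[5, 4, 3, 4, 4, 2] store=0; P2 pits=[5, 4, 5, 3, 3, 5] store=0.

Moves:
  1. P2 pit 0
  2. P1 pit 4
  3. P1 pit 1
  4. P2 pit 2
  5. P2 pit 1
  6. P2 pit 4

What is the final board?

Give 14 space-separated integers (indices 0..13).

Move 1: P2 pit0 -> P1=[5,4,3,4,4,2](0) P2=[0,5,6,4,4,6](0)
Move 2: P1 pit4 -> P1=[5,4,3,4,0,3](1) P2=[1,6,6,4,4,6](0)
Move 3: P1 pit1 -> P1=[5,0,4,5,1,4](1) P2=[1,6,6,4,4,6](0)
Move 4: P2 pit2 -> P1=[6,1,4,5,1,4](1) P2=[1,6,0,5,5,7](1)
Move 5: P2 pit1 -> P1=[7,1,4,5,1,4](1) P2=[1,0,1,6,6,8](2)
Move 6: P2 pit4 -> P1=[8,2,5,6,1,4](1) P2=[1,0,1,6,0,9](3)

Answer: 8 2 5 6 1 4 1 1 0 1 6 0 9 3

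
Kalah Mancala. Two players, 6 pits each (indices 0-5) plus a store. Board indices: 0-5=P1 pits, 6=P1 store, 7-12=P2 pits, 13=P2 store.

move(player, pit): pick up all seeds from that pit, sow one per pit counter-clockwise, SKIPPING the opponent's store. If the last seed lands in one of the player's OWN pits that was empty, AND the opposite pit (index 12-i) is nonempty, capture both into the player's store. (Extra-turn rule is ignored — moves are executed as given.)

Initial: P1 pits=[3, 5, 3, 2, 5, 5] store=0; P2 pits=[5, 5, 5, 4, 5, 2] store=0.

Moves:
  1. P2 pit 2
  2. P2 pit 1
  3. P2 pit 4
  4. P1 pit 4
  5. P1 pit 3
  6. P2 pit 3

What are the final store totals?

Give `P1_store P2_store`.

Answer: 2 4

Derivation:
Move 1: P2 pit2 -> P1=[4,5,3,2,5,5](0) P2=[5,5,0,5,6,3](1)
Move 2: P2 pit1 -> P1=[4,5,3,2,5,5](0) P2=[5,0,1,6,7,4](2)
Move 3: P2 pit4 -> P1=[5,6,4,3,6,5](0) P2=[5,0,1,6,0,5](3)
Move 4: P1 pit4 -> P1=[5,6,4,3,0,6](1) P2=[6,1,2,7,0,5](3)
Move 5: P1 pit3 -> P1=[5,6,4,0,1,7](2) P2=[6,1,2,7,0,5](3)
Move 6: P2 pit3 -> P1=[6,7,5,1,1,7](2) P2=[6,1,2,0,1,6](4)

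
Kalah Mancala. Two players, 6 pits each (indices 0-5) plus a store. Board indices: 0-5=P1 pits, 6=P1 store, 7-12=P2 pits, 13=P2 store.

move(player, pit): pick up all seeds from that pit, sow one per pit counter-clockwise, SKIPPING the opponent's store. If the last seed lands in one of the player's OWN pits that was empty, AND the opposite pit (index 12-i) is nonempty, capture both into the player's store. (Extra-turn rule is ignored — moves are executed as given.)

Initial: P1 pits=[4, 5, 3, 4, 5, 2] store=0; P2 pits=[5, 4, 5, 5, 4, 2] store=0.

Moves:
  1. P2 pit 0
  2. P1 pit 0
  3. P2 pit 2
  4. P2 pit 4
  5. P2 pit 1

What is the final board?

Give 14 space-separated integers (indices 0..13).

Move 1: P2 pit0 -> P1=[4,5,3,4,5,2](0) P2=[0,5,6,6,5,3](0)
Move 2: P1 pit0 -> P1=[0,6,4,5,6,2](0) P2=[0,5,6,6,5,3](0)
Move 3: P2 pit2 -> P1=[1,7,4,5,6,2](0) P2=[0,5,0,7,6,4](1)
Move 4: P2 pit4 -> P1=[2,8,5,6,6,2](0) P2=[0,5,0,7,0,5](2)
Move 5: P2 pit1 -> P1=[2,8,5,6,6,2](0) P2=[0,0,1,8,1,6](3)

Answer: 2 8 5 6 6 2 0 0 0 1 8 1 6 3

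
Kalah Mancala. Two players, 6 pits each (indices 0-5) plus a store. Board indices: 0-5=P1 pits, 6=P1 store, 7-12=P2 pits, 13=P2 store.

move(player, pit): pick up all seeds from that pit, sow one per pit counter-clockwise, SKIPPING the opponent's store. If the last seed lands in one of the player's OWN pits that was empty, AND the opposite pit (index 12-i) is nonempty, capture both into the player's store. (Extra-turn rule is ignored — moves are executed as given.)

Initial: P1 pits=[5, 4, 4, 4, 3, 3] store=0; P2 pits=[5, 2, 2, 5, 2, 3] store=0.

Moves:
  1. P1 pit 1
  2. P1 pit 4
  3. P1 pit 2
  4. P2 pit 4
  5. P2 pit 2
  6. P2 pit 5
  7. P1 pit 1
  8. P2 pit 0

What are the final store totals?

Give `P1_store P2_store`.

Answer: 2 3

Derivation:
Move 1: P1 pit1 -> P1=[5,0,5,5,4,4](0) P2=[5,2,2,5,2,3](0)
Move 2: P1 pit4 -> P1=[5,0,5,5,0,5](1) P2=[6,3,2,5,2,3](0)
Move 3: P1 pit2 -> P1=[5,0,0,6,1,6](2) P2=[7,3,2,5,2,3](0)
Move 4: P2 pit4 -> P1=[5,0,0,6,1,6](2) P2=[7,3,2,5,0,4](1)
Move 5: P2 pit2 -> P1=[5,0,0,6,1,6](2) P2=[7,3,0,6,1,4](1)
Move 6: P2 pit5 -> P1=[6,1,1,6,1,6](2) P2=[7,3,0,6,1,0](2)
Move 7: P1 pit1 -> P1=[6,0,2,6,1,6](2) P2=[7,3,0,6,1,0](2)
Move 8: P2 pit0 -> P1=[7,0,2,6,1,6](2) P2=[0,4,1,7,2,1](3)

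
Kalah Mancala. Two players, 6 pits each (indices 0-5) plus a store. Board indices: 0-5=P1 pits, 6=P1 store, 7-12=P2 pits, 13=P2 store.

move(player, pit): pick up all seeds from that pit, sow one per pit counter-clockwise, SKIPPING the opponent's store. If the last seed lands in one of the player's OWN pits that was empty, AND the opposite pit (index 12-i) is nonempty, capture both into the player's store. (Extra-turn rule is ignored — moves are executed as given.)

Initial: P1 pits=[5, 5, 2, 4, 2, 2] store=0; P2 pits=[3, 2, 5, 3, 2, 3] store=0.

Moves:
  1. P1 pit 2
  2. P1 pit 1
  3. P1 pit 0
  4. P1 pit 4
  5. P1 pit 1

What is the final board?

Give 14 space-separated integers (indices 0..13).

Answer: 0 0 3 7 0 5 2 4 3 6 3 2 3 0

Derivation:
Move 1: P1 pit2 -> P1=[5,5,0,5,3,2](0) P2=[3,2,5,3,2,3](0)
Move 2: P1 pit1 -> P1=[5,0,1,6,4,3](1) P2=[3,2,5,3,2,3](0)
Move 3: P1 pit0 -> P1=[0,1,2,7,5,4](1) P2=[3,2,5,3,2,3](0)
Move 4: P1 pit4 -> P1=[0,1,2,7,0,5](2) P2=[4,3,6,3,2,3](0)
Move 5: P1 pit1 -> P1=[0,0,3,7,0,5](2) P2=[4,3,6,3,2,3](0)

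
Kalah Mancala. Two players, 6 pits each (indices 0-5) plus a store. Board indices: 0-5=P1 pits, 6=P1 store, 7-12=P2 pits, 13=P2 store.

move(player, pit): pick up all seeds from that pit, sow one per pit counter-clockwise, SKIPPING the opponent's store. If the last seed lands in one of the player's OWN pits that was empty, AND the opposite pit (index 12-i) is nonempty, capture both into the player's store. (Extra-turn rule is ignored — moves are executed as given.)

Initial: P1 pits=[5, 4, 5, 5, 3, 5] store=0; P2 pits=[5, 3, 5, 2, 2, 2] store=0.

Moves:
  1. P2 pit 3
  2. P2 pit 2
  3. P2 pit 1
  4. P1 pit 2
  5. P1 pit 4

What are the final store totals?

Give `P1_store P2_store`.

Answer: 2 1

Derivation:
Move 1: P2 pit3 -> P1=[5,4,5,5,3,5](0) P2=[5,3,5,0,3,3](0)
Move 2: P2 pit2 -> P1=[6,4,5,5,3,5](0) P2=[5,3,0,1,4,4](1)
Move 3: P2 pit1 -> P1=[6,4,5,5,3,5](0) P2=[5,0,1,2,5,4](1)
Move 4: P1 pit2 -> P1=[6,4,0,6,4,6](1) P2=[6,0,1,2,5,4](1)
Move 5: P1 pit4 -> P1=[6,4,0,6,0,7](2) P2=[7,1,1,2,5,4](1)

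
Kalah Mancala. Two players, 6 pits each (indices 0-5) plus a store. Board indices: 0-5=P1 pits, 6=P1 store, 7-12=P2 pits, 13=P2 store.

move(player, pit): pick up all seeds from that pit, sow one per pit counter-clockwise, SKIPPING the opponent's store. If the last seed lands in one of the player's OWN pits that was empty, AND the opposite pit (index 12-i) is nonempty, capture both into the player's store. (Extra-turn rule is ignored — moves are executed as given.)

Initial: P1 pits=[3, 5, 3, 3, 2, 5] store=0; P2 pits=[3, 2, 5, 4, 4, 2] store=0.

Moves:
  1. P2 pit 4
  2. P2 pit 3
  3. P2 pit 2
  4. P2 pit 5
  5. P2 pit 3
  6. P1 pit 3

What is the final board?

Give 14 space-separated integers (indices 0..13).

Answer: 7 7 4 0 3 6 1 4 2 0 0 3 0 4

Derivation:
Move 1: P2 pit4 -> P1=[4,6,3,3,2,5](0) P2=[3,2,5,4,0,3](1)
Move 2: P2 pit3 -> P1=[5,6,3,3,2,5](0) P2=[3,2,5,0,1,4](2)
Move 3: P2 pit2 -> P1=[6,6,3,3,2,5](0) P2=[3,2,0,1,2,5](3)
Move 4: P2 pit5 -> P1=[7,7,4,4,2,5](0) P2=[3,2,0,1,2,0](4)
Move 5: P2 pit3 -> P1=[7,7,4,4,2,5](0) P2=[3,2,0,0,3,0](4)
Move 6: P1 pit3 -> P1=[7,7,4,0,3,6](1) P2=[4,2,0,0,3,0](4)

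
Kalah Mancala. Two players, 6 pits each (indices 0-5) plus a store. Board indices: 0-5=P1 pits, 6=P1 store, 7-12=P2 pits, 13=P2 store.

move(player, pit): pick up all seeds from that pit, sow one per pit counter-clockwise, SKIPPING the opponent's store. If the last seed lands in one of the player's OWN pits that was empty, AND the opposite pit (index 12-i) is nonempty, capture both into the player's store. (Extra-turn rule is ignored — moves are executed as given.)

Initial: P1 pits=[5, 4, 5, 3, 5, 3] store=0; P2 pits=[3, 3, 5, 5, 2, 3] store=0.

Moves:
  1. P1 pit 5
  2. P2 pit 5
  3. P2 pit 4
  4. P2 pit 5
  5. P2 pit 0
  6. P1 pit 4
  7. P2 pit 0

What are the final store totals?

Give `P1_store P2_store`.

Move 1: P1 pit5 -> P1=[5,4,5,3,5,0](1) P2=[4,4,5,5,2,3](0)
Move 2: P2 pit5 -> P1=[6,5,5,3,5,0](1) P2=[4,4,5,5,2,0](1)
Move 3: P2 pit4 -> P1=[6,5,5,3,5,0](1) P2=[4,4,5,5,0,1](2)
Move 4: P2 pit5 -> P1=[6,5,5,3,5,0](1) P2=[4,4,5,5,0,0](3)
Move 5: P2 pit0 -> P1=[6,0,5,3,5,0](1) P2=[0,5,6,6,0,0](9)
Move 6: P1 pit4 -> P1=[6,0,5,3,0,1](2) P2=[1,6,7,6,0,0](9)
Move 7: P2 pit0 -> P1=[6,0,5,3,0,1](2) P2=[0,7,7,6,0,0](9)

Answer: 2 9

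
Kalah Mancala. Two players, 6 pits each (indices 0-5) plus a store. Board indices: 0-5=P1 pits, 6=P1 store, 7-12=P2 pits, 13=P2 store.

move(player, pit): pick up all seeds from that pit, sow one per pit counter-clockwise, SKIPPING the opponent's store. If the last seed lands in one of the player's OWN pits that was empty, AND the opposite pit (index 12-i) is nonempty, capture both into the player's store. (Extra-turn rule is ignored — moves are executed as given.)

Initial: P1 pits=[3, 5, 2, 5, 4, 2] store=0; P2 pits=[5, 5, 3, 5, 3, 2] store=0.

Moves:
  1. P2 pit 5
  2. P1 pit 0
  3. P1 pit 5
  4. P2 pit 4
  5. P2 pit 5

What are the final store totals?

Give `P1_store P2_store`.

Move 1: P2 pit5 -> P1=[4,5,2,5,4,2](0) P2=[5,5,3,5,3,0](1)
Move 2: P1 pit0 -> P1=[0,6,3,6,5,2](0) P2=[5,5,3,5,3,0](1)
Move 3: P1 pit5 -> P1=[0,6,3,6,5,0](1) P2=[6,5,3,5,3,0](1)
Move 4: P2 pit4 -> P1=[1,6,3,6,5,0](1) P2=[6,5,3,5,0,1](2)
Move 5: P2 pit5 -> P1=[1,6,3,6,5,0](1) P2=[6,5,3,5,0,0](3)

Answer: 1 3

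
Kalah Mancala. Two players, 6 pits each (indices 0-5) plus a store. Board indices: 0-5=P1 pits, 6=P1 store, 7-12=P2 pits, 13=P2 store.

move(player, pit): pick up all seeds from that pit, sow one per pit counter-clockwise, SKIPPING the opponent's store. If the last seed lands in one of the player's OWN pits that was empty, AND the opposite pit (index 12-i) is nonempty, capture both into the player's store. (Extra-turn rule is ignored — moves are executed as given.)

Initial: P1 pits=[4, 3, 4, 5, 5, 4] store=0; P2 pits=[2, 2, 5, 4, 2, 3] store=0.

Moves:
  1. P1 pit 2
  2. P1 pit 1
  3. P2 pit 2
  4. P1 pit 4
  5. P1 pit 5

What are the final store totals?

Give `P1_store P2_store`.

Move 1: P1 pit2 -> P1=[4,3,0,6,6,5](1) P2=[2,2,5,4,2,3](0)
Move 2: P1 pit1 -> P1=[4,0,1,7,7,5](1) P2=[2,2,5,4,2,3](0)
Move 3: P2 pit2 -> P1=[5,0,1,7,7,5](1) P2=[2,2,0,5,3,4](1)
Move 4: P1 pit4 -> P1=[5,0,1,7,0,6](2) P2=[3,3,1,6,4,4](1)
Move 5: P1 pit5 -> P1=[5,0,1,7,0,0](3) P2=[4,4,2,7,5,4](1)

Answer: 3 1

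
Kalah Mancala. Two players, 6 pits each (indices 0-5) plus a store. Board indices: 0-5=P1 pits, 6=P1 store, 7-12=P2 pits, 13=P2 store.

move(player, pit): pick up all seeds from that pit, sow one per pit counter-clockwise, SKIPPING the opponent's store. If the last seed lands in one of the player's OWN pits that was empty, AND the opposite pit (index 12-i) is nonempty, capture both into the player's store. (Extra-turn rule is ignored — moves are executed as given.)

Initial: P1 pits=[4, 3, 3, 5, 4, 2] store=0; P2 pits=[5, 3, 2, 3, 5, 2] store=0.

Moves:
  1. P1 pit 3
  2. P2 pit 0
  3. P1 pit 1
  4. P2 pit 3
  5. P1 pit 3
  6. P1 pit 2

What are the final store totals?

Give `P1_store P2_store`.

Answer: 2 2

Derivation:
Move 1: P1 pit3 -> P1=[4,3,3,0,5,3](1) P2=[6,4,2,3,5,2](0)
Move 2: P2 pit0 -> P1=[4,3,3,0,5,3](1) P2=[0,5,3,4,6,3](1)
Move 3: P1 pit1 -> P1=[4,0,4,1,6,3](1) P2=[0,5,3,4,6,3](1)
Move 4: P2 pit3 -> P1=[5,0,4,1,6,3](1) P2=[0,5,3,0,7,4](2)
Move 5: P1 pit3 -> P1=[5,0,4,0,7,3](1) P2=[0,5,3,0,7,4](2)
Move 6: P1 pit2 -> P1=[5,0,0,1,8,4](2) P2=[0,5,3,0,7,4](2)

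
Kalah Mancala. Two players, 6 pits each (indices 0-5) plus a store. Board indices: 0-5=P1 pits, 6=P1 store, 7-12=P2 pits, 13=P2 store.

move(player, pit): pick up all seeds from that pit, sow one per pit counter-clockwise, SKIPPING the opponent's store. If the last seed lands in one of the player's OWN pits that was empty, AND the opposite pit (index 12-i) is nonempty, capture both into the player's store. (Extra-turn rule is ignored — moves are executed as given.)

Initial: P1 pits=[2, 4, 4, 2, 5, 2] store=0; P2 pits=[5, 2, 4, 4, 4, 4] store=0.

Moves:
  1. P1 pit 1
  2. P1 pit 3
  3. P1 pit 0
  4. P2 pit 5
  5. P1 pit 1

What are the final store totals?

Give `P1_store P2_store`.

Move 1: P1 pit1 -> P1=[2,0,5,3,6,3](0) P2=[5,2,4,4,4,4](0)
Move 2: P1 pit3 -> P1=[2,0,5,0,7,4](1) P2=[5,2,4,4,4,4](0)
Move 3: P1 pit0 -> P1=[0,1,6,0,7,4](1) P2=[5,2,4,4,4,4](0)
Move 4: P2 pit5 -> P1=[1,2,7,0,7,4](1) P2=[5,2,4,4,4,0](1)
Move 5: P1 pit1 -> P1=[1,0,8,0,7,4](6) P2=[5,2,0,4,4,0](1)

Answer: 6 1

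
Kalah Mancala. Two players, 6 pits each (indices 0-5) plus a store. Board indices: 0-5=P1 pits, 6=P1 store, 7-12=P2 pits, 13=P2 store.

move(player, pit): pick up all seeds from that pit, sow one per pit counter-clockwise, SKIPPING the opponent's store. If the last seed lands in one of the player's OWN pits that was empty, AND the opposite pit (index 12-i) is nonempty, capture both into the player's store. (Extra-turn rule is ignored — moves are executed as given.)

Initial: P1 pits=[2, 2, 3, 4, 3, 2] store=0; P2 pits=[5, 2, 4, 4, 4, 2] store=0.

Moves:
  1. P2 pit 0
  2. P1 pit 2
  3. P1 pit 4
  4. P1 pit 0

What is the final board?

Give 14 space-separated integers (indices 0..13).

Move 1: P2 pit0 -> P1=[2,2,3,4,3,2](0) P2=[0,3,5,5,5,3](0)
Move 2: P1 pit2 -> P1=[2,2,0,5,4,3](0) P2=[0,3,5,5,5,3](0)
Move 3: P1 pit4 -> P1=[2,2,0,5,0,4](1) P2=[1,4,5,5,5,3](0)
Move 4: P1 pit0 -> P1=[0,3,0,5,0,4](7) P2=[1,4,5,0,5,3](0)

Answer: 0 3 0 5 0 4 7 1 4 5 0 5 3 0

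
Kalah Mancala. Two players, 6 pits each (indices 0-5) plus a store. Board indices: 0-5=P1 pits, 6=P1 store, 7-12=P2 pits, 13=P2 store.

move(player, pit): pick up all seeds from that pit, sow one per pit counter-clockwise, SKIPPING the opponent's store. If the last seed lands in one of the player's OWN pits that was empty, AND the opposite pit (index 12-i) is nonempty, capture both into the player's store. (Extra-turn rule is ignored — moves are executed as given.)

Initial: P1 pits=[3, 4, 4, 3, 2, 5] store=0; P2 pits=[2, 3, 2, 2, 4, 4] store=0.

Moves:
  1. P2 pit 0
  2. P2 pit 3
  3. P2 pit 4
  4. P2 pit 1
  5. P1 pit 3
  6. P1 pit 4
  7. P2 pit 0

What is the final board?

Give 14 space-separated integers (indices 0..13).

Move 1: P2 pit0 -> P1=[3,4,4,3,2,5](0) P2=[0,4,3,2,4,4](0)
Move 2: P2 pit3 -> P1=[3,4,4,3,2,5](0) P2=[0,4,3,0,5,5](0)
Move 3: P2 pit4 -> P1=[4,5,5,3,2,5](0) P2=[0,4,3,0,0,6](1)
Move 4: P2 pit1 -> P1=[4,5,5,3,2,5](0) P2=[0,0,4,1,1,7](1)
Move 5: P1 pit3 -> P1=[4,5,5,0,3,6](1) P2=[0,0,4,1,1,7](1)
Move 6: P1 pit4 -> P1=[4,5,5,0,0,7](2) P2=[1,0,4,1,1,7](1)
Move 7: P2 pit0 -> P1=[4,5,5,0,0,7](2) P2=[0,1,4,1,1,7](1)

Answer: 4 5 5 0 0 7 2 0 1 4 1 1 7 1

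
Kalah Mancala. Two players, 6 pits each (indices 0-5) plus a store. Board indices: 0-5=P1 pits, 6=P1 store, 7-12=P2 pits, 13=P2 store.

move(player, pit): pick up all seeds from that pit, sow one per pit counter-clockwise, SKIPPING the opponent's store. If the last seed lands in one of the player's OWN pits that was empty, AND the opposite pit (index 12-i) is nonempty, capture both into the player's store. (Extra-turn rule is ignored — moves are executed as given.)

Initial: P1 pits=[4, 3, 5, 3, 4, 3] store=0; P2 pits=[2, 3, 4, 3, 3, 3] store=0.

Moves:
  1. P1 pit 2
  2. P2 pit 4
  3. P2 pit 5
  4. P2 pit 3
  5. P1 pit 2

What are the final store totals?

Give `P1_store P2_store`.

Answer: 1 3

Derivation:
Move 1: P1 pit2 -> P1=[4,3,0,4,5,4](1) P2=[3,3,4,3,3,3](0)
Move 2: P2 pit4 -> P1=[5,3,0,4,5,4](1) P2=[3,3,4,3,0,4](1)
Move 3: P2 pit5 -> P1=[6,4,1,4,5,4](1) P2=[3,3,4,3,0,0](2)
Move 4: P2 pit3 -> P1=[6,4,1,4,5,4](1) P2=[3,3,4,0,1,1](3)
Move 5: P1 pit2 -> P1=[6,4,0,5,5,4](1) P2=[3,3,4,0,1,1](3)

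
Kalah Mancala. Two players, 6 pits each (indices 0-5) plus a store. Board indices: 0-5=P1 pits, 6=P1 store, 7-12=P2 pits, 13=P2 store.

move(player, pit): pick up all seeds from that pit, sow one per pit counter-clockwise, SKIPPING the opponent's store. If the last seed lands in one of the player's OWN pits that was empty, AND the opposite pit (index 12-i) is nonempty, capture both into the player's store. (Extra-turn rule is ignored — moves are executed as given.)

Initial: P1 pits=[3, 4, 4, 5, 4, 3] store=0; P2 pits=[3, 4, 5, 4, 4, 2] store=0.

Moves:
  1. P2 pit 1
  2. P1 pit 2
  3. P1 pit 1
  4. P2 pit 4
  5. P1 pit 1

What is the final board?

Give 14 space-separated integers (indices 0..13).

Move 1: P2 pit1 -> P1=[3,4,4,5,4,3](0) P2=[3,0,6,5,5,3](0)
Move 2: P1 pit2 -> P1=[3,4,0,6,5,4](1) P2=[3,0,6,5,5,3](0)
Move 3: P1 pit1 -> P1=[3,0,1,7,6,5](1) P2=[3,0,6,5,5,3](0)
Move 4: P2 pit4 -> P1=[4,1,2,7,6,5](1) P2=[3,0,6,5,0,4](1)
Move 5: P1 pit1 -> P1=[4,0,3,7,6,5](1) P2=[3,0,6,5,0,4](1)

Answer: 4 0 3 7 6 5 1 3 0 6 5 0 4 1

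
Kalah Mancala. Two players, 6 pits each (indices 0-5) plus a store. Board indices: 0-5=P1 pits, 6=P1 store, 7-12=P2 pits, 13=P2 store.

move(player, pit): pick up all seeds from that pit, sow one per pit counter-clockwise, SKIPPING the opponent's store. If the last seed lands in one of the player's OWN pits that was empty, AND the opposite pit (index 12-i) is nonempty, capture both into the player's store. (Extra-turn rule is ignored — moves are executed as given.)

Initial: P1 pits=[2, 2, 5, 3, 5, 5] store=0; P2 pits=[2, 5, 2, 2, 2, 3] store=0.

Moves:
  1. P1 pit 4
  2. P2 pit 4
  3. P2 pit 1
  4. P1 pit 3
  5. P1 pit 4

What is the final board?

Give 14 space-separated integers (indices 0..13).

Answer: 3 2 5 0 0 8 2 3 0 4 3 1 5 2

Derivation:
Move 1: P1 pit4 -> P1=[2,2,5,3,0,6](1) P2=[3,6,3,2,2,3](0)
Move 2: P2 pit4 -> P1=[2,2,5,3,0,6](1) P2=[3,6,3,2,0,4](1)
Move 3: P2 pit1 -> P1=[3,2,5,3,0,6](1) P2=[3,0,4,3,1,5](2)
Move 4: P1 pit3 -> P1=[3,2,5,0,1,7](2) P2=[3,0,4,3,1,5](2)
Move 5: P1 pit4 -> P1=[3,2,5,0,0,8](2) P2=[3,0,4,3,1,5](2)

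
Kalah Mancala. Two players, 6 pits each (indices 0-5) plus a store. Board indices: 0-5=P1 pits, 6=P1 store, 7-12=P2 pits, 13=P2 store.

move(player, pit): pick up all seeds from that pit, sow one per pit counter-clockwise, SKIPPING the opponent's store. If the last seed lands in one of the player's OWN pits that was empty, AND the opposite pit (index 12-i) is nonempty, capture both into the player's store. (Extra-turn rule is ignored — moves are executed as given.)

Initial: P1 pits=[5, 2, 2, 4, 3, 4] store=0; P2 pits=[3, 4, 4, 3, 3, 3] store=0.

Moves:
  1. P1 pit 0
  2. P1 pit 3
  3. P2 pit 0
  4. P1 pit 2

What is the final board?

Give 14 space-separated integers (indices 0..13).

Answer: 0 3 0 1 6 7 1 0 6 5 4 4 3 0

Derivation:
Move 1: P1 pit0 -> P1=[0,3,3,5,4,5](0) P2=[3,4,4,3,3,3](0)
Move 2: P1 pit3 -> P1=[0,3,3,0,5,6](1) P2=[4,5,4,3,3,3](0)
Move 3: P2 pit0 -> P1=[0,3,3,0,5,6](1) P2=[0,6,5,4,4,3](0)
Move 4: P1 pit2 -> P1=[0,3,0,1,6,7](1) P2=[0,6,5,4,4,3](0)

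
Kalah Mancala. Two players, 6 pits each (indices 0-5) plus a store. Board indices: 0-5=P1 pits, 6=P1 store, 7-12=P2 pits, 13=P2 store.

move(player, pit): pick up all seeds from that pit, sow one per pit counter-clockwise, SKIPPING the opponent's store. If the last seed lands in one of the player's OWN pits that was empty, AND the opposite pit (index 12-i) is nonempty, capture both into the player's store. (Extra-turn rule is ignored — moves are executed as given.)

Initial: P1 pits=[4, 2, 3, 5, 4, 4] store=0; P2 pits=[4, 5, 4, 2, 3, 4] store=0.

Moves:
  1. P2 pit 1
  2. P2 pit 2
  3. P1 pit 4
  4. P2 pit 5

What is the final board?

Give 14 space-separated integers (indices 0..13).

Move 1: P2 pit1 -> P1=[4,2,3,5,4,4](0) P2=[4,0,5,3,4,5](1)
Move 2: P2 pit2 -> P1=[5,2,3,5,4,4](0) P2=[4,0,0,4,5,6](2)
Move 3: P1 pit4 -> P1=[5,2,3,5,0,5](1) P2=[5,1,0,4,5,6](2)
Move 4: P2 pit5 -> P1=[6,3,4,6,1,5](1) P2=[5,1,0,4,5,0](3)

Answer: 6 3 4 6 1 5 1 5 1 0 4 5 0 3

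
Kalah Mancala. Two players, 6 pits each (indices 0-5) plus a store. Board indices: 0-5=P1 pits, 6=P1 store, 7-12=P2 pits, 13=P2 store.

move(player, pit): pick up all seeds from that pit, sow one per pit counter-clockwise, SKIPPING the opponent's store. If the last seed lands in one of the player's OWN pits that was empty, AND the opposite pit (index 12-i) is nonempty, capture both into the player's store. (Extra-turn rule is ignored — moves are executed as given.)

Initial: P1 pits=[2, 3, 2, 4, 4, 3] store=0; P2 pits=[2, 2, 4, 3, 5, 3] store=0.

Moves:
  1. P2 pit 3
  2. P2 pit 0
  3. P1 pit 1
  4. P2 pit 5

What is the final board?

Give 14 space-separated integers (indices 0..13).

Move 1: P2 pit3 -> P1=[2,3,2,4,4,3](0) P2=[2,2,4,0,6,4](1)
Move 2: P2 pit0 -> P1=[2,3,2,4,4,3](0) P2=[0,3,5,0,6,4](1)
Move 3: P1 pit1 -> P1=[2,0,3,5,5,3](0) P2=[0,3,5,0,6,4](1)
Move 4: P2 pit5 -> P1=[3,1,4,5,5,3](0) P2=[0,3,5,0,6,0](2)

Answer: 3 1 4 5 5 3 0 0 3 5 0 6 0 2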